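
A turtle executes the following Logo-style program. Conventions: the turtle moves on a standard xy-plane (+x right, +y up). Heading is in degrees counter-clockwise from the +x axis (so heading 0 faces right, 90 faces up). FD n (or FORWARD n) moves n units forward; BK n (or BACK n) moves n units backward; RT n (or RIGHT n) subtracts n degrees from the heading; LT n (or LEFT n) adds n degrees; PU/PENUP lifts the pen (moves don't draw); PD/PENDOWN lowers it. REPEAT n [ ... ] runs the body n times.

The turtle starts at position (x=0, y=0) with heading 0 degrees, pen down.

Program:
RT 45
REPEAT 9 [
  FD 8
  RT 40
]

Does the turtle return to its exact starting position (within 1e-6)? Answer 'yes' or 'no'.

Answer: yes

Derivation:
Executing turtle program step by step:
Start: pos=(0,0), heading=0, pen down
RT 45: heading 0 -> 315
REPEAT 9 [
  -- iteration 1/9 --
  FD 8: (0,0) -> (5.657,-5.657) [heading=315, draw]
  RT 40: heading 315 -> 275
  -- iteration 2/9 --
  FD 8: (5.657,-5.657) -> (6.354,-13.626) [heading=275, draw]
  RT 40: heading 275 -> 235
  -- iteration 3/9 --
  FD 8: (6.354,-13.626) -> (1.765,-20.18) [heading=235, draw]
  RT 40: heading 235 -> 195
  -- iteration 4/9 --
  FD 8: (1.765,-20.18) -> (-5.962,-22.25) [heading=195, draw]
  RT 40: heading 195 -> 155
  -- iteration 5/9 --
  FD 8: (-5.962,-22.25) -> (-13.212,-18.869) [heading=155, draw]
  RT 40: heading 155 -> 115
  -- iteration 6/9 --
  FD 8: (-13.212,-18.869) -> (-16.593,-11.619) [heading=115, draw]
  RT 40: heading 115 -> 75
  -- iteration 7/9 --
  FD 8: (-16.593,-11.619) -> (-14.523,-3.891) [heading=75, draw]
  RT 40: heading 75 -> 35
  -- iteration 8/9 --
  FD 8: (-14.523,-3.891) -> (-7.97,0.697) [heading=35, draw]
  RT 40: heading 35 -> 355
  -- iteration 9/9 --
  FD 8: (-7.97,0.697) -> (0,0) [heading=355, draw]
  RT 40: heading 355 -> 315
]
Final: pos=(0,0), heading=315, 9 segment(s) drawn

Start position: (0, 0)
Final position: (0, 0)
Distance = 0; < 1e-6 -> CLOSED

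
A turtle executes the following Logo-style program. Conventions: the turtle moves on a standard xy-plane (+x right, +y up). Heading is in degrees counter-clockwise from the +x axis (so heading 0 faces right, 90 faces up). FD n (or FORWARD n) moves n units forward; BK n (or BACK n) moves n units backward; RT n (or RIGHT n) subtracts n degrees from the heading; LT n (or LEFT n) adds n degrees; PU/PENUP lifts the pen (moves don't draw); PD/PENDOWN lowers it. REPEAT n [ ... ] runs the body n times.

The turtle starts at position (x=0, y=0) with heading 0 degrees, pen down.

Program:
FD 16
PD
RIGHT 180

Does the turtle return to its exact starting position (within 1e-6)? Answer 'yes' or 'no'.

Executing turtle program step by step:
Start: pos=(0,0), heading=0, pen down
FD 16: (0,0) -> (16,0) [heading=0, draw]
PD: pen down
RT 180: heading 0 -> 180
Final: pos=(16,0), heading=180, 1 segment(s) drawn

Start position: (0, 0)
Final position: (16, 0)
Distance = 16; >= 1e-6 -> NOT closed

Answer: no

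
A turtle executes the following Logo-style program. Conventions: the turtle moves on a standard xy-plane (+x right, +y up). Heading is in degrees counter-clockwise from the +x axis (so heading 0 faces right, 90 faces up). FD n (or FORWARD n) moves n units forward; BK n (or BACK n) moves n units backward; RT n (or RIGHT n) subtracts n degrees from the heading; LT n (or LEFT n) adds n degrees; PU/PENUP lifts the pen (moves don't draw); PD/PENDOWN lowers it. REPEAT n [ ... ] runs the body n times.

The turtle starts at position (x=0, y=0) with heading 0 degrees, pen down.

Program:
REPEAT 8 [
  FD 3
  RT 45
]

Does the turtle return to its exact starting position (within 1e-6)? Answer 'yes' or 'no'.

Executing turtle program step by step:
Start: pos=(0,0), heading=0, pen down
REPEAT 8 [
  -- iteration 1/8 --
  FD 3: (0,0) -> (3,0) [heading=0, draw]
  RT 45: heading 0 -> 315
  -- iteration 2/8 --
  FD 3: (3,0) -> (5.121,-2.121) [heading=315, draw]
  RT 45: heading 315 -> 270
  -- iteration 3/8 --
  FD 3: (5.121,-2.121) -> (5.121,-5.121) [heading=270, draw]
  RT 45: heading 270 -> 225
  -- iteration 4/8 --
  FD 3: (5.121,-5.121) -> (3,-7.243) [heading=225, draw]
  RT 45: heading 225 -> 180
  -- iteration 5/8 --
  FD 3: (3,-7.243) -> (0,-7.243) [heading=180, draw]
  RT 45: heading 180 -> 135
  -- iteration 6/8 --
  FD 3: (0,-7.243) -> (-2.121,-5.121) [heading=135, draw]
  RT 45: heading 135 -> 90
  -- iteration 7/8 --
  FD 3: (-2.121,-5.121) -> (-2.121,-2.121) [heading=90, draw]
  RT 45: heading 90 -> 45
  -- iteration 8/8 --
  FD 3: (-2.121,-2.121) -> (0,0) [heading=45, draw]
  RT 45: heading 45 -> 0
]
Final: pos=(0,0), heading=0, 8 segment(s) drawn

Start position: (0, 0)
Final position: (0, 0)
Distance = 0; < 1e-6 -> CLOSED

Answer: yes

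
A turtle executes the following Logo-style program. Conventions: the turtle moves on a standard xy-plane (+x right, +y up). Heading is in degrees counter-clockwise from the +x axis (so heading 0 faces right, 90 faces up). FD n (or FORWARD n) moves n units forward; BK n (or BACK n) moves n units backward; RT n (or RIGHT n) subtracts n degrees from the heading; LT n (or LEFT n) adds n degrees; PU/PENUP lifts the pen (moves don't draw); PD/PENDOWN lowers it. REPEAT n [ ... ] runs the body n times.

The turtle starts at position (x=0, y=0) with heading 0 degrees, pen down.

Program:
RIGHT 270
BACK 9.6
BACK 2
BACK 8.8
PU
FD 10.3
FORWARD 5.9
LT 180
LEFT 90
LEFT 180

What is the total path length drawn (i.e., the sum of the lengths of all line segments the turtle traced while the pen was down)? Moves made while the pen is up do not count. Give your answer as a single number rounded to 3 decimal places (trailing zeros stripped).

Answer: 20.4

Derivation:
Executing turtle program step by step:
Start: pos=(0,0), heading=0, pen down
RT 270: heading 0 -> 90
BK 9.6: (0,0) -> (0,-9.6) [heading=90, draw]
BK 2: (0,-9.6) -> (0,-11.6) [heading=90, draw]
BK 8.8: (0,-11.6) -> (0,-20.4) [heading=90, draw]
PU: pen up
FD 10.3: (0,-20.4) -> (0,-10.1) [heading=90, move]
FD 5.9: (0,-10.1) -> (0,-4.2) [heading=90, move]
LT 180: heading 90 -> 270
LT 90: heading 270 -> 0
LT 180: heading 0 -> 180
Final: pos=(0,-4.2), heading=180, 3 segment(s) drawn

Segment lengths:
  seg 1: (0,0) -> (0,-9.6), length = 9.6
  seg 2: (0,-9.6) -> (0,-11.6), length = 2
  seg 3: (0,-11.6) -> (0,-20.4), length = 8.8
Total = 20.4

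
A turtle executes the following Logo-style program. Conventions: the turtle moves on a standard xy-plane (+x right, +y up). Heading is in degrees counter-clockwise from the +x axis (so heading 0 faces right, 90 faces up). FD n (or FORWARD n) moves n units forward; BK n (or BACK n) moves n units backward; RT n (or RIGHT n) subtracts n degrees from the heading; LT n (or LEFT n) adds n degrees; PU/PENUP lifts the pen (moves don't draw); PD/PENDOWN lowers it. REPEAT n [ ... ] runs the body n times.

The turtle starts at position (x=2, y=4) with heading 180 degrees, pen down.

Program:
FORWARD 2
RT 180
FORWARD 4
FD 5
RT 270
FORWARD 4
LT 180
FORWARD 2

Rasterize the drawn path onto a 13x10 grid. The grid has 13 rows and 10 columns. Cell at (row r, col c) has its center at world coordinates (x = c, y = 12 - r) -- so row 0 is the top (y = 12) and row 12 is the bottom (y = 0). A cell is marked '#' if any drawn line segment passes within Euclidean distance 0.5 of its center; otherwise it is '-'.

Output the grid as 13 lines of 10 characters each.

Segment 0: (2,4) -> (0,4)
Segment 1: (0,4) -> (4,4)
Segment 2: (4,4) -> (9,4)
Segment 3: (9,4) -> (9,8)
Segment 4: (9,8) -> (9,6)

Answer: ----------
----------
----------
----------
---------#
---------#
---------#
---------#
##########
----------
----------
----------
----------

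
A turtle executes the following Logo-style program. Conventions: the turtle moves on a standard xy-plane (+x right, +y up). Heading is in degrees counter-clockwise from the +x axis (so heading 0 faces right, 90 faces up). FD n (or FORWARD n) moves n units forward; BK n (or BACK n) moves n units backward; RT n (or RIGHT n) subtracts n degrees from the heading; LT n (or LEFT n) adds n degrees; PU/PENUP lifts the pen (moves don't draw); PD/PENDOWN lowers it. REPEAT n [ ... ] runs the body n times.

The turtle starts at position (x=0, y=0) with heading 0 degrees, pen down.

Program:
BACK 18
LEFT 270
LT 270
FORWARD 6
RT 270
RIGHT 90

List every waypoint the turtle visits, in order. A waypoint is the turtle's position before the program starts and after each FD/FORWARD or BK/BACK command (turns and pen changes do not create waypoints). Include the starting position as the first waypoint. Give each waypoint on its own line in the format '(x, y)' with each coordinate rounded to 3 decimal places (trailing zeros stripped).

Executing turtle program step by step:
Start: pos=(0,0), heading=0, pen down
BK 18: (0,0) -> (-18,0) [heading=0, draw]
LT 270: heading 0 -> 270
LT 270: heading 270 -> 180
FD 6: (-18,0) -> (-24,0) [heading=180, draw]
RT 270: heading 180 -> 270
RT 90: heading 270 -> 180
Final: pos=(-24,0), heading=180, 2 segment(s) drawn
Waypoints (3 total):
(0, 0)
(-18, 0)
(-24, 0)

Answer: (0, 0)
(-18, 0)
(-24, 0)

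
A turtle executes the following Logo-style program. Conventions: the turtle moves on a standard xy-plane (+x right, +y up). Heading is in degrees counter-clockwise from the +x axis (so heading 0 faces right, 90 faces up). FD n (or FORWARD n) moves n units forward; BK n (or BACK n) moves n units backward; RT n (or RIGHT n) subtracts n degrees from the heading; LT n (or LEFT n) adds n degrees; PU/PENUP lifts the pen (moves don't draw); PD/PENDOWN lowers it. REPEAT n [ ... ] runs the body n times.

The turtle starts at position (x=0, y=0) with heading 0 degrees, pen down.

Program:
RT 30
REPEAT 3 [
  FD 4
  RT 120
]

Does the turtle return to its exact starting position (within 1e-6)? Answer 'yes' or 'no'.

Executing turtle program step by step:
Start: pos=(0,0), heading=0, pen down
RT 30: heading 0 -> 330
REPEAT 3 [
  -- iteration 1/3 --
  FD 4: (0,0) -> (3.464,-2) [heading=330, draw]
  RT 120: heading 330 -> 210
  -- iteration 2/3 --
  FD 4: (3.464,-2) -> (0,-4) [heading=210, draw]
  RT 120: heading 210 -> 90
  -- iteration 3/3 --
  FD 4: (0,-4) -> (0,0) [heading=90, draw]
  RT 120: heading 90 -> 330
]
Final: pos=(0,0), heading=330, 3 segment(s) drawn

Start position: (0, 0)
Final position: (0, 0)
Distance = 0; < 1e-6 -> CLOSED

Answer: yes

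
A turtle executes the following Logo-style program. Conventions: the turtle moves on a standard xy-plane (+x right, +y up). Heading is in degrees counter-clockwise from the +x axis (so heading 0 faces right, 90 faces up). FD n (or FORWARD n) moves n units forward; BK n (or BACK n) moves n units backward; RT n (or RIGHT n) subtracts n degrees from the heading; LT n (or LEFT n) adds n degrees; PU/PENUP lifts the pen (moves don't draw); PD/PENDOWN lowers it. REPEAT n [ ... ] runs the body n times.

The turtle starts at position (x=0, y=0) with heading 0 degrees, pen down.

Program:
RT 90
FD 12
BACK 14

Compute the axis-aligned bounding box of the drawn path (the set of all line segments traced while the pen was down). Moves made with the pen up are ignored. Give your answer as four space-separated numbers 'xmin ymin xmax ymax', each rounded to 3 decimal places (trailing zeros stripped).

Answer: 0 -12 0 2

Derivation:
Executing turtle program step by step:
Start: pos=(0,0), heading=0, pen down
RT 90: heading 0 -> 270
FD 12: (0,0) -> (0,-12) [heading=270, draw]
BK 14: (0,-12) -> (0,2) [heading=270, draw]
Final: pos=(0,2), heading=270, 2 segment(s) drawn

Segment endpoints: x in {0, 0, 0}, y in {-12, 0, 2}
xmin=0, ymin=-12, xmax=0, ymax=2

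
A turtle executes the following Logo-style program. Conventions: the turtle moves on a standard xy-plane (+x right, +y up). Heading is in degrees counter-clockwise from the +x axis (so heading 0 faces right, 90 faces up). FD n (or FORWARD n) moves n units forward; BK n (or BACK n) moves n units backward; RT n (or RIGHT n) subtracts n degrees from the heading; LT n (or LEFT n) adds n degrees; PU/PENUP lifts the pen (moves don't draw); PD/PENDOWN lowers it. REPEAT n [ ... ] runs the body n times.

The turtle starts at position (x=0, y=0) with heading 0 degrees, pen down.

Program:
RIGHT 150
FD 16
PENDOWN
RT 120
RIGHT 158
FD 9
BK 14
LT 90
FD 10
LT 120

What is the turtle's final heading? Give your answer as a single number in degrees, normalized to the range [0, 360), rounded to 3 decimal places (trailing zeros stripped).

Executing turtle program step by step:
Start: pos=(0,0), heading=0, pen down
RT 150: heading 0 -> 210
FD 16: (0,0) -> (-13.856,-8) [heading=210, draw]
PD: pen down
RT 120: heading 210 -> 90
RT 158: heading 90 -> 292
FD 9: (-13.856,-8) -> (-10.485,-16.345) [heading=292, draw]
BK 14: (-10.485,-16.345) -> (-15.729,-3.364) [heading=292, draw]
LT 90: heading 292 -> 22
FD 10: (-15.729,-3.364) -> (-6.458,0.382) [heading=22, draw]
LT 120: heading 22 -> 142
Final: pos=(-6.458,0.382), heading=142, 4 segment(s) drawn

Answer: 142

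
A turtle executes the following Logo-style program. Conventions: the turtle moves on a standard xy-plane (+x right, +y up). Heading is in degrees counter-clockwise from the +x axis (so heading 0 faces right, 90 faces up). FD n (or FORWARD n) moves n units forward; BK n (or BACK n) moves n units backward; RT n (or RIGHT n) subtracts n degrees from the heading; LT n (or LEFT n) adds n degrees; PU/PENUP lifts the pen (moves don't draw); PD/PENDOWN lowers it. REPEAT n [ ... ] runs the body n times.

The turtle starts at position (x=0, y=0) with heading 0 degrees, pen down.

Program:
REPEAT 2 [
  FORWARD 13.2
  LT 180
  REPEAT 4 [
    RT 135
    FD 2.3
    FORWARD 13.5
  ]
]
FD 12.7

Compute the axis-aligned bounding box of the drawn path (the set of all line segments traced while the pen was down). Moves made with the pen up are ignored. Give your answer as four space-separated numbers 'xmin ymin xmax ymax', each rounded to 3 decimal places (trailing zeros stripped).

Executing turtle program step by step:
Start: pos=(0,0), heading=0, pen down
REPEAT 2 [
  -- iteration 1/2 --
  FD 13.2: (0,0) -> (13.2,0) [heading=0, draw]
  LT 180: heading 0 -> 180
  REPEAT 4 [
    -- iteration 1/4 --
    RT 135: heading 180 -> 45
    FD 2.3: (13.2,0) -> (14.826,1.626) [heading=45, draw]
    FD 13.5: (14.826,1.626) -> (24.372,11.172) [heading=45, draw]
    -- iteration 2/4 --
    RT 135: heading 45 -> 270
    FD 2.3: (24.372,11.172) -> (24.372,8.872) [heading=270, draw]
    FD 13.5: (24.372,8.872) -> (24.372,-4.628) [heading=270, draw]
    -- iteration 3/4 --
    RT 135: heading 270 -> 135
    FD 2.3: (24.372,-4.628) -> (22.746,-3.001) [heading=135, draw]
    FD 13.5: (22.746,-3.001) -> (13.2,6.545) [heading=135, draw]
    -- iteration 4/4 --
    RT 135: heading 135 -> 0
    FD 2.3: (13.2,6.545) -> (15.5,6.545) [heading=0, draw]
    FD 13.5: (15.5,6.545) -> (29,6.545) [heading=0, draw]
  ]
  -- iteration 2/2 --
  FD 13.2: (29,6.545) -> (42.2,6.545) [heading=0, draw]
  LT 180: heading 0 -> 180
  REPEAT 4 [
    -- iteration 1/4 --
    RT 135: heading 180 -> 45
    FD 2.3: (42.2,6.545) -> (43.826,8.171) [heading=45, draw]
    FD 13.5: (43.826,8.171) -> (53.372,17.717) [heading=45, draw]
    -- iteration 2/4 --
    RT 135: heading 45 -> 270
    FD 2.3: (53.372,17.717) -> (53.372,15.417) [heading=270, draw]
    FD 13.5: (53.372,15.417) -> (53.372,1.917) [heading=270, draw]
    -- iteration 3/4 --
    RT 135: heading 270 -> 135
    FD 2.3: (53.372,1.917) -> (51.746,3.543) [heading=135, draw]
    FD 13.5: (51.746,3.543) -> (42.2,13.089) [heading=135, draw]
    -- iteration 4/4 --
    RT 135: heading 135 -> 0
    FD 2.3: (42.2,13.089) -> (44.5,13.089) [heading=0, draw]
    FD 13.5: (44.5,13.089) -> (58,13.089) [heading=0, draw]
  ]
]
FD 12.7: (58,13.089) -> (70.7,13.089) [heading=0, draw]
Final: pos=(70.7,13.089), heading=0, 19 segment(s) drawn

Segment endpoints: x in {0, 13.2, 14.826, 15.5, 22.746, 24.372, 29, 42.2, 42.2, 43.826, 44.5, 51.746, 53.372, 53.372, 58, 70.7}, y in {-4.628, -3.001, 0, 1.626, 1.917, 3.543, 6.545, 6.545, 6.545, 6.545, 8.171, 8.872, 11.172, 13.089, 13.089, 13.089, 13.089, 15.417, 17.717}
xmin=0, ymin=-4.628, xmax=70.7, ymax=17.717

Answer: 0 -4.628 70.7 17.717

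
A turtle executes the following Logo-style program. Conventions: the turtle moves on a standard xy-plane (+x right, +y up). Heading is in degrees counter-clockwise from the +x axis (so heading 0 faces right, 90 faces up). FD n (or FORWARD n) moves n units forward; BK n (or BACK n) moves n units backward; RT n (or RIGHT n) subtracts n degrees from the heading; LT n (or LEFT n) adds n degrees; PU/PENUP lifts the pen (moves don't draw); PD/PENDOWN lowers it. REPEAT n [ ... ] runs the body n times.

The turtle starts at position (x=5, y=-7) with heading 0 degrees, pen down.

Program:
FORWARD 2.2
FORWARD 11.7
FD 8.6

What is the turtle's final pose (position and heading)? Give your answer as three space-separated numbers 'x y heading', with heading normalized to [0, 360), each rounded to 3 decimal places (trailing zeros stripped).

Executing turtle program step by step:
Start: pos=(5,-7), heading=0, pen down
FD 2.2: (5,-7) -> (7.2,-7) [heading=0, draw]
FD 11.7: (7.2,-7) -> (18.9,-7) [heading=0, draw]
FD 8.6: (18.9,-7) -> (27.5,-7) [heading=0, draw]
Final: pos=(27.5,-7), heading=0, 3 segment(s) drawn

Answer: 27.5 -7 0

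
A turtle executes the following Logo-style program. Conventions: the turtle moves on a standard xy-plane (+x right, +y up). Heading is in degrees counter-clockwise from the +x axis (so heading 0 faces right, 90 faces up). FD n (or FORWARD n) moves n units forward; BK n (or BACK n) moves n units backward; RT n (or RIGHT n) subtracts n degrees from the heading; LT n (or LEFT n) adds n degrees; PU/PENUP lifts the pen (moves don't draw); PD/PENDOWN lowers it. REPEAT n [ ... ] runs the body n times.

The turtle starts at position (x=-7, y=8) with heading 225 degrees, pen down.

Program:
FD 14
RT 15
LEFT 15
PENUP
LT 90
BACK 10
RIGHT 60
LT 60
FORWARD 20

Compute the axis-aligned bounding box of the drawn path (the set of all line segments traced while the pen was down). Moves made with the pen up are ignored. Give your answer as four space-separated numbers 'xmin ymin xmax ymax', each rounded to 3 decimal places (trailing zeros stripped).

Executing turtle program step by step:
Start: pos=(-7,8), heading=225, pen down
FD 14: (-7,8) -> (-16.899,-1.899) [heading=225, draw]
RT 15: heading 225 -> 210
LT 15: heading 210 -> 225
PU: pen up
LT 90: heading 225 -> 315
BK 10: (-16.899,-1.899) -> (-23.971,5.172) [heading=315, move]
RT 60: heading 315 -> 255
LT 60: heading 255 -> 315
FD 20: (-23.971,5.172) -> (-9.828,-8.971) [heading=315, move]
Final: pos=(-9.828,-8.971), heading=315, 1 segment(s) drawn

Segment endpoints: x in {-16.899, -7}, y in {-1.899, 8}
xmin=-16.899, ymin=-1.899, xmax=-7, ymax=8

Answer: -16.899 -1.899 -7 8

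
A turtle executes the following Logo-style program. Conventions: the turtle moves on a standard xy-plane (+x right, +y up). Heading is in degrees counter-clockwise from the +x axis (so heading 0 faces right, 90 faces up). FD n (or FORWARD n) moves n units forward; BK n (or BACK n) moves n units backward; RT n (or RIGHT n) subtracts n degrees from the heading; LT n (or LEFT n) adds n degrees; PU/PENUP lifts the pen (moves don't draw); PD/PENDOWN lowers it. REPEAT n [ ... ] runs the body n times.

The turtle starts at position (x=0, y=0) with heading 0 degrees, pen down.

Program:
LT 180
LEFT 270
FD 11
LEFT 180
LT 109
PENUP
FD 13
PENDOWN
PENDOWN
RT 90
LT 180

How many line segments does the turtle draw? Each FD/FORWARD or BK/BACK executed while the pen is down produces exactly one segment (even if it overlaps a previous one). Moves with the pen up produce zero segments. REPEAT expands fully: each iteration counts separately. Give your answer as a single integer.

Answer: 1

Derivation:
Executing turtle program step by step:
Start: pos=(0,0), heading=0, pen down
LT 180: heading 0 -> 180
LT 270: heading 180 -> 90
FD 11: (0,0) -> (0,11) [heading=90, draw]
LT 180: heading 90 -> 270
LT 109: heading 270 -> 19
PU: pen up
FD 13: (0,11) -> (12.292,15.232) [heading=19, move]
PD: pen down
PD: pen down
RT 90: heading 19 -> 289
LT 180: heading 289 -> 109
Final: pos=(12.292,15.232), heading=109, 1 segment(s) drawn
Segments drawn: 1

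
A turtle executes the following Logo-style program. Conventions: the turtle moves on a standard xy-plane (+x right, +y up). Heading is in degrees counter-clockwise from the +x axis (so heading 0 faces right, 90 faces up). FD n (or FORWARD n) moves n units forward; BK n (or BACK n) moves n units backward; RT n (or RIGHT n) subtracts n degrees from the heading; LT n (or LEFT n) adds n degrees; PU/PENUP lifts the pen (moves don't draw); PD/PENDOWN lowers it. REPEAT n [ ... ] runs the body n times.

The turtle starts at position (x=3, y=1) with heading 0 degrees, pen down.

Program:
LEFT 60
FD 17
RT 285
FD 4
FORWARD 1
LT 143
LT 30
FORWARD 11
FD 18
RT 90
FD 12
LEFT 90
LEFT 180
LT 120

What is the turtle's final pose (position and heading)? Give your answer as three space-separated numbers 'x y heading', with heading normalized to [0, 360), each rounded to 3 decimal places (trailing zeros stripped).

Answer: 16.363 -10.982 248

Derivation:
Executing turtle program step by step:
Start: pos=(3,1), heading=0, pen down
LT 60: heading 0 -> 60
FD 17: (3,1) -> (11.5,15.722) [heading=60, draw]
RT 285: heading 60 -> 135
FD 4: (11.5,15.722) -> (8.672,18.551) [heading=135, draw]
FD 1: (8.672,18.551) -> (7.964,19.258) [heading=135, draw]
LT 143: heading 135 -> 278
LT 30: heading 278 -> 308
FD 11: (7.964,19.258) -> (14.737,10.59) [heading=308, draw]
FD 18: (14.737,10.59) -> (25.819,-3.594) [heading=308, draw]
RT 90: heading 308 -> 218
FD 12: (25.819,-3.594) -> (16.363,-10.982) [heading=218, draw]
LT 90: heading 218 -> 308
LT 180: heading 308 -> 128
LT 120: heading 128 -> 248
Final: pos=(16.363,-10.982), heading=248, 6 segment(s) drawn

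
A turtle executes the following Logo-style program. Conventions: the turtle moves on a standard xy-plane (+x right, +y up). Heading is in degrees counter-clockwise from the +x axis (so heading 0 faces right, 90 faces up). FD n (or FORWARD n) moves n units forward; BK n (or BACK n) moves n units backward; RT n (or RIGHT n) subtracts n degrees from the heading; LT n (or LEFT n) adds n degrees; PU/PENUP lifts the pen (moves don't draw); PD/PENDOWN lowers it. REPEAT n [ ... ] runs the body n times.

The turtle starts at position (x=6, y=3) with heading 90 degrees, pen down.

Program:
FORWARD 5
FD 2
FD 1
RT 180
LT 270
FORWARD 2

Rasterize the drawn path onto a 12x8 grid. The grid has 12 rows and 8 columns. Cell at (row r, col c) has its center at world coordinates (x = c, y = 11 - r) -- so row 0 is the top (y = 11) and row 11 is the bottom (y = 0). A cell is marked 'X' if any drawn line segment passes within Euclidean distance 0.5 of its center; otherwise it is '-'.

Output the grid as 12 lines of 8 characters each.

Answer: ----XXX-
------X-
------X-
------X-
------X-
------X-
------X-
------X-
------X-
--------
--------
--------

Derivation:
Segment 0: (6,3) -> (6,8)
Segment 1: (6,8) -> (6,10)
Segment 2: (6,10) -> (6,11)
Segment 3: (6,11) -> (4,11)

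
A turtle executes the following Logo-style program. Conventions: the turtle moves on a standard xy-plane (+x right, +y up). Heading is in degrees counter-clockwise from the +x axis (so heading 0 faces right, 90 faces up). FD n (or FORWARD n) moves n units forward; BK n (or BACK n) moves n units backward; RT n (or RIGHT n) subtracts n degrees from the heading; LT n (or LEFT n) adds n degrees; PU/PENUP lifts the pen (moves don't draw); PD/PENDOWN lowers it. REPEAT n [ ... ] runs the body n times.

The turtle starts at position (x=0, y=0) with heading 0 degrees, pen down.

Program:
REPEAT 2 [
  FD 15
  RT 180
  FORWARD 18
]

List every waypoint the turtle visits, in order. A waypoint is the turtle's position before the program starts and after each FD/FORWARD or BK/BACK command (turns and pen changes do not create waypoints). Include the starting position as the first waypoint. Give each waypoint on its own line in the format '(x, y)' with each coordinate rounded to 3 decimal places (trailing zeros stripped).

Executing turtle program step by step:
Start: pos=(0,0), heading=0, pen down
REPEAT 2 [
  -- iteration 1/2 --
  FD 15: (0,0) -> (15,0) [heading=0, draw]
  RT 180: heading 0 -> 180
  FD 18: (15,0) -> (-3,0) [heading=180, draw]
  -- iteration 2/2 --
  FD 15: (-3,0) -> (-18,0) [heading=180, draw]
  RT 180: heading 180 -> 0
  FD 18: (-18,0) -> (0,0) [heading=0, draw]
]
Final: pos=(0,0), heading=0, 4 segment(s) drawn
Waypoints (5 total):
(0, 0)
(15, 0)
(-3, 0)
(-18, 0)
(0, 0)

Answer: (0, 0)
(15, 0)
(-3, 0)
(-18, 0)
(0, 0)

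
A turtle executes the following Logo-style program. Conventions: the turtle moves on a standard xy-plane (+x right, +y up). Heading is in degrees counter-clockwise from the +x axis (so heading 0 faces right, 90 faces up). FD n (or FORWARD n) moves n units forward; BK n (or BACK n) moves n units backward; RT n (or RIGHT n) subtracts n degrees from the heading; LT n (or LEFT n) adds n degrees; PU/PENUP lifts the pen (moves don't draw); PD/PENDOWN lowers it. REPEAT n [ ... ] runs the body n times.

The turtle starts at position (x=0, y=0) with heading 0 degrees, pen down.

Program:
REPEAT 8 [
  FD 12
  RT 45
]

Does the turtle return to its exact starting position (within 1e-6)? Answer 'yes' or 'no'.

Answer: yes

Derivation:
Executing turtle program step by step:
Start: pos=(0,0), heading=0, pen down
REPEAT 8 [
  -- iteration 1/8 --
  FD 12: (0,0) -> (12,0) [heading=0, draw]
  RT 45: heading 0 -> 315
  -- iteration 2/8 --
  FD 12: (12,0) -> (20.485,-8.485) [heading=315, draw]
  RT 45: heading 315 -> 270
  -- iteration 3/8 --
  FD 12: (20.485,-8.485) -> (20.485,-20.485) [heading=270, draw]
  RT 45: heading 270 -> 225
  -- iteration 4/8 --
  FD 12: (20.485,-20.485) -> (12,-28.971) [heading=225, draw]
  RT 45: heading 225 -> 180
  -- iteration 5/8 --
  FD 12: (12,-28.971) -> (0,-28.971) [heading=180, draw]
  RT 45: heading 180 -> 135
  -- iteration 6/8 --
  FD 12: (0,-28.971) -> (-8.485,-20.485) [heading=135, draw]
  RT 45: heading 135 -> 90
  -- iteration 7/8 --
  FD 12: (-8.485,-20.485) -> (-8.485,-8.485) [heading=90, draw]
  RT 45: heading 90 -> 45
  -- iteration 8/8 --
  FD 12: (-8.485,-8.485) -> (0,0) [heading=45, draw]
  RT 45: heading 45 -> 0
]
Final: pos=(0,0), heading=0, 8 segment(s) drawn

Start position: (0, 0)
Final position: (0, 0)
Distance = 0; < 1e-6 -> CLOSED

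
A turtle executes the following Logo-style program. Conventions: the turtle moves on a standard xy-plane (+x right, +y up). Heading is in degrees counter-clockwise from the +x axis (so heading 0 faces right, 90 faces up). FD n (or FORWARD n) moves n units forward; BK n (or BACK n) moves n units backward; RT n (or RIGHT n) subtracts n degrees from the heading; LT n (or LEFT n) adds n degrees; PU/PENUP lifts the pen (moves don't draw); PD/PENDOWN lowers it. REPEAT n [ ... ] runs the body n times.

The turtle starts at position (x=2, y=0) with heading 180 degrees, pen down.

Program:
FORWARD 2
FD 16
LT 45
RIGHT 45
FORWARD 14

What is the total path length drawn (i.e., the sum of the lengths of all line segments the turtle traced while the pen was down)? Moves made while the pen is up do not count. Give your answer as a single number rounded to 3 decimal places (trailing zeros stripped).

Answer: 32

Derivation:
Executing turtle program step by step:
Start: pos=(2,0), heading=180, pen down
FD 2: (2,0) -> (0,0) [heading=180, draw]
FD 16: (0,0) -> (-16,0) [heading=180, draw]
LT 45: heading 180 -> 225
RT 45: heading 225 -> 180
FD 14: (-16,0) -> (-30,0) [heading=180, draw]
Final: pos=(-30,0), heading=180, 3 segment(s) drawn

Segment lengths:
  seg 1: (2,0) -> (0,0), length = 2
  seg 2: (0,0) -> (-16,0), length = 16
  seg 3: (-16,0) -> (-30,0), length = 14
Total = 32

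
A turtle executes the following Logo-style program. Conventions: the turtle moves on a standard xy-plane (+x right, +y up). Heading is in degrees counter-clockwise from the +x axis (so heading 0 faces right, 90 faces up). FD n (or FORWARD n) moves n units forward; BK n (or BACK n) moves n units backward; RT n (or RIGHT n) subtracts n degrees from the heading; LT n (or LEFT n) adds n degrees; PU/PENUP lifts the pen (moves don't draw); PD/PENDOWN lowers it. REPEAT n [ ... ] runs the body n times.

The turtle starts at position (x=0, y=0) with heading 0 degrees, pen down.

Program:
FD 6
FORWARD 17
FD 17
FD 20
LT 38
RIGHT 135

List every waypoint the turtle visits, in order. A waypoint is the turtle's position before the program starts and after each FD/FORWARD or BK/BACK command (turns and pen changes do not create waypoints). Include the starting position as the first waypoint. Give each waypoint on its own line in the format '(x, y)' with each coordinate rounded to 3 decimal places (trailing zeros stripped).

Answer: (0, 0)
(6, 0)
(23, 0)
(40, 0)
(60, 0)

Derivation:
Executing turtle program step by step:
Start: pos=(0,0), heading=0, pen down
FD 6: (0,0) -> (6,0) [heading=0, draw]
FD 17: (6,0) -> (23,0) [heading=0, draw]
FD 17: (23,0) -> (40,0) [heading=0, draw]
FD 20: (40,0) -> (60,0) [heading=0, draw]
LT 38: heading 0 -> 38
RT 135: heading 38 -> 263
Final: pos=(60,0), heading=263, 4 segment(s) drawn
Waypoints (5 total):
(0, 0)
(6, 0)
(23, 0)
(40, 0)
(60, 0)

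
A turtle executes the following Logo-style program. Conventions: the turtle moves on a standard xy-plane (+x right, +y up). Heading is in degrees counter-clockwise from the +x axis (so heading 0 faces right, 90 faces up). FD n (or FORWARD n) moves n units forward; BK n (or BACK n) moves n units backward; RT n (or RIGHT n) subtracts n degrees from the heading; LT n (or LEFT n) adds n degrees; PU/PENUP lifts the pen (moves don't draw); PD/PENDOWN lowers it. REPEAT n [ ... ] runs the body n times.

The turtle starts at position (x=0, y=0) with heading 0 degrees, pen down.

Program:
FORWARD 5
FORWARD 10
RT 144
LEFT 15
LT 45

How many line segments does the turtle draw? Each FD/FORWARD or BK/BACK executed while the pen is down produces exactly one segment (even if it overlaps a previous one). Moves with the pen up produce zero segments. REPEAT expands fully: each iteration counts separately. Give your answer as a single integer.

Executing turtle program step by step:
Start: pos=(0,0), heading=0, pen down
FD 5: (0,0) -> (5,0) [heading=0, draw]
FD 10: (5,0) -> (15,0) [heading=0, draw]
RT 144: heading 0 -> 216
LT 15: heading 216 -> 231
LT 45: heading 231 -> 276
Final: pos=(15,0), heading=276, 2 segment(s) drawn
Segments drawn: 2

Answer: 2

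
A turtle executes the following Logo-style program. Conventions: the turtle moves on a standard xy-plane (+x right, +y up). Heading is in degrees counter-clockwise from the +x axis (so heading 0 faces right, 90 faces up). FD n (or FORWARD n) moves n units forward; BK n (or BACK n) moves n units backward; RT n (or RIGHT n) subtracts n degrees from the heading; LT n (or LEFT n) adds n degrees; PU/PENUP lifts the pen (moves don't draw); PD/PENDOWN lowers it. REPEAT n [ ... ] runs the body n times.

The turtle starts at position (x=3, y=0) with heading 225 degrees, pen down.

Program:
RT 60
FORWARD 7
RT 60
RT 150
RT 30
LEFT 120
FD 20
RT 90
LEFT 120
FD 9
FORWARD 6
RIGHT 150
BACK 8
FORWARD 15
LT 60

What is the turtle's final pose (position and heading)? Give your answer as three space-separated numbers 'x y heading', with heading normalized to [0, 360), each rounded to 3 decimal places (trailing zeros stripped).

Executing turtle program step by step:
Start: pos=(3,0), heading=225, pen down
RT 60: heading 225 -> 165
FD 7: (3,0) -> (-3.761,1.812) [heading=165, draw]
RT 60: heading 165 -> 105
RT 150: heading 105 -> 315
RT 30: heading 315 -> 285
LT 120: heading 285 -> 45
FD 20: (-3.761,1.812) -> (10.381,15.954) [heading=45, draw]
RT 90: heading 45 -> 315
LT 120: heading 315 -> 75
FD 9: (10.381,15.954) -> (12.71,24.647) [heading=75, draw]
FD 6: (12.71,24.647) -> (14.263,30.443) [heading=75, draw]
RT 150: heading 75 -> 285
BK 8: (14.263,30.443) -> (12.192,38.17) [heading=285, draw]
FD 15: (12.192,38.17) -> (16.075,23.681) [heading=285, draw]
LT 60: heading 285 -> 345
Final: pos=(16.075,23.681), heading=345, 6 segment(s) drawn

Answer: 16.075 23.681 345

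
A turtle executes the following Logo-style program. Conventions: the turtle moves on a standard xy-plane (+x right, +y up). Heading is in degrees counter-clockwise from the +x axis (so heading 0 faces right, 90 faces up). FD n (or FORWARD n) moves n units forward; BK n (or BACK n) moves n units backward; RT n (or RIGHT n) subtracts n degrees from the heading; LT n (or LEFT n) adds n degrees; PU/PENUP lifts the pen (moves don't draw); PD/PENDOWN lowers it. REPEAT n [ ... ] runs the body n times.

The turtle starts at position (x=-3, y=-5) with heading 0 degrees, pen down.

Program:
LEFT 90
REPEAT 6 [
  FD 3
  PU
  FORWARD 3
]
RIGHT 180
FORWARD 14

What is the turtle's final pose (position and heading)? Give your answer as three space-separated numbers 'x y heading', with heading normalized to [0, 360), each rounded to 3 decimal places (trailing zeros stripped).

Answer: -3 17 270

Derivation:
Executing turtle program step by step:
Start: pos=(-3,-5), heading=0, pen down
LT 90: heading 0 -> 90
REPEAT 6 [
  -- iteration 1/6 --
  FD 3: (-3,-5) -> (-3,-2) [heading=90, draw]
  PU: pen up
  FD 3: (-3,-2) -> (-3,1) [heading=90, move]
  -- iteration 2/6 --
  FD 3: (-3,1) -> (-3,4) [heading=90, move]
  PU: pen up
  FD 3: (-3,4) -> (-3,7) [heading=90, move]
  -- iteration 3/6 --
  FD 3: (-3,7) -> (-3,10) [heading=90, move]
  PU: pen up
  FD 3: (-3,10) -> (-3,13) [heading=90, move]
  -- iteration 4/6 --
  FD 3: (-3,13) -> (-3,16) [heading=90, move]
  PU: pen up
  FD 3: (-3,16) -> (-3,19) [heading=90, move]
  -- iteration 5/6 --
  FD 3: (-3,19) -> (-3,22) [heading=90, move]
  PU: pen up
  FD 3: (-3,22) -> (-3,25) [heading=90, move]
  -- iteration 6/6 --
  FD 3: (-3,25) -> (-3,28) [heading=90, move]
  PU: pen up
  FD 3: (-3,28) -> (-3,31) [heading=90, move]
]
RT 180: heading 90 -> 270
FD 14: (-3,31) -> (-3,17) [heading=270, move]
Final: pos=(-3,17), heading=270, 1 segment(s) drawn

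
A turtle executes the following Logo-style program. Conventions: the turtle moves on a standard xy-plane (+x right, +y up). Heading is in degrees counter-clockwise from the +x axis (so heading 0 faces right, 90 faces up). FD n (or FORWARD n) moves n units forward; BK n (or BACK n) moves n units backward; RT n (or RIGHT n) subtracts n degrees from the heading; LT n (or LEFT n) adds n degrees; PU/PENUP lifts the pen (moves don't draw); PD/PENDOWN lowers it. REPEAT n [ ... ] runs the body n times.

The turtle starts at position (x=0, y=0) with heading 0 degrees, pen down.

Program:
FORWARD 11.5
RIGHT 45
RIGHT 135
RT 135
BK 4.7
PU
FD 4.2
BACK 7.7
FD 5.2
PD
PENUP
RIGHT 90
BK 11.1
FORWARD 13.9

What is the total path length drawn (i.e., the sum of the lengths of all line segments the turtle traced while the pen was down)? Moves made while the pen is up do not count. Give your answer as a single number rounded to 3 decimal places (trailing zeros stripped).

Answer: 16.2

Derivation:
Executing turtle program step by step:
Start: pos=(0,0), heading=0, pen down
FD 11.5: (0,0) -> (11.5,0) [heading=0, draw]
RT 45: heading 0 -> 315
RT 135: heading 315 -> 180
RT 135: heading 180 -> 45
BK 4.7: (11.5,0) -> (8.177,-3.323) [heading=45, draw]
PU: pen up
FD 4.2: (8.177,-3.323) -> (11.146,-0.354) [heading=45, move]
BK 7.7: (11.146,-0.354) -> (5.702,-5.798) [heading=45, move]
FD 5.2: (5.702,-5.798) -> (9.379,-2.121) [heading=45, move]
PD: pen down
PU: pen up
RT 90: heading 45 -> 315
BK 11.1: (9.379,-2.121) -> (1.53,5.728) [heading=315, move]
FD 13.9: (1.53,5.728) -> (11.359,-4.101) [heading=315, move]
Final: pos=(11.359,-4.101), heading=315, 2 segment(s) drawn

Segment lengths:
  seg 1: (0,0) -> (11.5,0), length = 11.5
  seg 2: (11.5,0) -> (8.177,-3.323), length = 4.7
Total = 16.2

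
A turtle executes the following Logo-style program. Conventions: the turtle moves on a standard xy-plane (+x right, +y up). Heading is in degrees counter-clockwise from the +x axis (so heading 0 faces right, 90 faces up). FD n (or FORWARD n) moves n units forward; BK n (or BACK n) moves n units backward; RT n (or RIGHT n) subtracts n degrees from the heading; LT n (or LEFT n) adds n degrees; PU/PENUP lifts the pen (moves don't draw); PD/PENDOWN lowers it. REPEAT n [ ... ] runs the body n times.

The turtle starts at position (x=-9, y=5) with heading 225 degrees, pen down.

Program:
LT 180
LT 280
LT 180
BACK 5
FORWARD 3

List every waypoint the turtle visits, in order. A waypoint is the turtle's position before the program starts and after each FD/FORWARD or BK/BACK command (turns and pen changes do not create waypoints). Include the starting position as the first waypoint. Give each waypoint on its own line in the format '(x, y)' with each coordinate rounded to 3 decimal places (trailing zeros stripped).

Executing turtle program step by step:
Start: pos=(-9,5), heading=225, pen down
LT 180: heading 225 -> 45
LT 280: heading 45 -> 325
LT 180: heading 325 -> 145
BK 5: (-9,5) -> (-4.904,2.132) [heading=145, draw]
FD 3: (-4.904,2.132) -> (-7.362,3.853) [heading=145, draw]
Final: pos=(-7.362,3.853), heading=145, 2 segment(s) drawn
Waypoints (3 total):
(-9, 5)
(-4.904, 2.132)
(-7.362, 3.853)

Answer: (-9, 5)
(-4.904, 2.132)
(-7.362, 3.853)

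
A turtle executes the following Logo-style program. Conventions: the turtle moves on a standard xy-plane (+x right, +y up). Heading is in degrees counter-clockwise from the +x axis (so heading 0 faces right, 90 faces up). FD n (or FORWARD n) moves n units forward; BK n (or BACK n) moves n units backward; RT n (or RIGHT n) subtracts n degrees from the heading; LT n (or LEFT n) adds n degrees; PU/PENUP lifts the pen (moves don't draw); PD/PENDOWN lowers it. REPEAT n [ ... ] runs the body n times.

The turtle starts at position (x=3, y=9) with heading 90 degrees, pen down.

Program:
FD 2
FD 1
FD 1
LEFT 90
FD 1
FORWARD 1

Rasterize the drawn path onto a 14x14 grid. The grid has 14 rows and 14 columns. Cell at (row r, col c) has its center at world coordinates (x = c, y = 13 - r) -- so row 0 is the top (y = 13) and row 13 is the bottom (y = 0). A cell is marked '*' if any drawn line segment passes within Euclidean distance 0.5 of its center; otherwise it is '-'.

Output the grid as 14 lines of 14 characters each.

Segment 0: (3,9) -> (3,11)
Segment 1: (3,11) -> (3,12)
Segment 2: (3,12) -> (3,13)
Segment 3: (3,13) -> (2,13)
Segment 4: (2,13) -> (1,13)

Answer: -***----------
---*----------
---*----------
---*----------
---*----------
--------------
--------------
--------------
--------------
--------------
--------------
--------------
--------------
--------------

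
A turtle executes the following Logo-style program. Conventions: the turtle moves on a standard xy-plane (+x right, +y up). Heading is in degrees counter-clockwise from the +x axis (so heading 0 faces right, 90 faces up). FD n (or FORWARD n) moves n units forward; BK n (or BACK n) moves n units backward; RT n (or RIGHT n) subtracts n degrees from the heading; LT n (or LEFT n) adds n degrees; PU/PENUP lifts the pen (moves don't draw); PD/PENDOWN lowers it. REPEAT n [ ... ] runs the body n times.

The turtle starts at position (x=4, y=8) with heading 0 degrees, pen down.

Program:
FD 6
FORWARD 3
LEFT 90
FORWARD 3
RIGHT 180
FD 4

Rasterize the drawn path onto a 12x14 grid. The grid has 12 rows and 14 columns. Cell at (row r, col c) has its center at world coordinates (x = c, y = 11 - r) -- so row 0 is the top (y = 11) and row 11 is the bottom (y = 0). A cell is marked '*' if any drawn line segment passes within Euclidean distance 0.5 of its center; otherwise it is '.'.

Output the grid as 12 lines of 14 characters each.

Segment 0: (4,8) -> (10,8)
Segment 1: (10,8) -> (13,8)
Segment 2: (13,8) -> (13,11)
Segment 3: (13,11) -> (13,7)

Answer: .............*
.............*
.............*
....**********
.............*
..............
..............
..............
..............
..............
..............
..............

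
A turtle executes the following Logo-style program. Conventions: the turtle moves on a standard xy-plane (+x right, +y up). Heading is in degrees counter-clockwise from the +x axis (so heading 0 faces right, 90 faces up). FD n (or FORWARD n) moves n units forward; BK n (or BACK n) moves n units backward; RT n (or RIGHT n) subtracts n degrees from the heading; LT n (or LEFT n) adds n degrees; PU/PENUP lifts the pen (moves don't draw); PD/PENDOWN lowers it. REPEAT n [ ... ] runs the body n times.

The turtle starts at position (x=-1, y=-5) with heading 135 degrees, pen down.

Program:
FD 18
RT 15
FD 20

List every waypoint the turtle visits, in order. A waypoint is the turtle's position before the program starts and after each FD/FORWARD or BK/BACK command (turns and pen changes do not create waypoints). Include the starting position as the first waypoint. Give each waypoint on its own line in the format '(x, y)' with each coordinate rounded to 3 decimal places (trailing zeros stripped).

Answer: (-1, -5)
(-13.728, 7.728)
(-23.728, 25.048)

Derivation:
Executing turtle program step by step:
Start: pos=(-1,-5), heading=135, pen down
FD 18: (-1,-5) -> (-13.728,7.728) [heading=135, draw]
RT 15: heading 135 -> 120
FD 20: (-13.728,7.728) -> (-23.728,25.048) [heading=120, draw]
Final: pos=(-23.728,25.048), heading=120, 2 segment(s) drawn
Waypoints (3 total):
(-1, -5)
(-13.728, 7.728)
(-23.728, 25.048)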